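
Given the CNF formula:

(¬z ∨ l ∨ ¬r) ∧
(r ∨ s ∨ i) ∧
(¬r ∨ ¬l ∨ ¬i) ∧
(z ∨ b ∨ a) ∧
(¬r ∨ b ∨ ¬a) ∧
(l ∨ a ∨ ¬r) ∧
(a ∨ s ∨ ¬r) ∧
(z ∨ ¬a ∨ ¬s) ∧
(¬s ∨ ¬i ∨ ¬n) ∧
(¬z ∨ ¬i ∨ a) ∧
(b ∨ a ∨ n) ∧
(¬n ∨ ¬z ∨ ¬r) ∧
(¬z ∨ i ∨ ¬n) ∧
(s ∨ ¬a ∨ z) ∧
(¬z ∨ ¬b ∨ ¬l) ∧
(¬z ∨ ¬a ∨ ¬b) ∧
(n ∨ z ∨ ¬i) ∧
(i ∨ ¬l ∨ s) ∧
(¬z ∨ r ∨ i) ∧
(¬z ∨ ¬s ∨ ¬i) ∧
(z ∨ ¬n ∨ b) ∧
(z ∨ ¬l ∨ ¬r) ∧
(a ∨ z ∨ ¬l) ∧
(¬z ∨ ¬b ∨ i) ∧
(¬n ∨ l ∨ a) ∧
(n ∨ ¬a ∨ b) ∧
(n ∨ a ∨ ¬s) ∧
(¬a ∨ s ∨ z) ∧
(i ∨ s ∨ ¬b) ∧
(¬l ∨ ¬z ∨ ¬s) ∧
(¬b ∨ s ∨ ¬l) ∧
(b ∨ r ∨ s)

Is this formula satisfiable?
No

No, the formula is not satisfiable.

No assignment of truth values to the variables can make all 32 clauses true simultaneously.

The formula is UNSAT (unsatisfiable).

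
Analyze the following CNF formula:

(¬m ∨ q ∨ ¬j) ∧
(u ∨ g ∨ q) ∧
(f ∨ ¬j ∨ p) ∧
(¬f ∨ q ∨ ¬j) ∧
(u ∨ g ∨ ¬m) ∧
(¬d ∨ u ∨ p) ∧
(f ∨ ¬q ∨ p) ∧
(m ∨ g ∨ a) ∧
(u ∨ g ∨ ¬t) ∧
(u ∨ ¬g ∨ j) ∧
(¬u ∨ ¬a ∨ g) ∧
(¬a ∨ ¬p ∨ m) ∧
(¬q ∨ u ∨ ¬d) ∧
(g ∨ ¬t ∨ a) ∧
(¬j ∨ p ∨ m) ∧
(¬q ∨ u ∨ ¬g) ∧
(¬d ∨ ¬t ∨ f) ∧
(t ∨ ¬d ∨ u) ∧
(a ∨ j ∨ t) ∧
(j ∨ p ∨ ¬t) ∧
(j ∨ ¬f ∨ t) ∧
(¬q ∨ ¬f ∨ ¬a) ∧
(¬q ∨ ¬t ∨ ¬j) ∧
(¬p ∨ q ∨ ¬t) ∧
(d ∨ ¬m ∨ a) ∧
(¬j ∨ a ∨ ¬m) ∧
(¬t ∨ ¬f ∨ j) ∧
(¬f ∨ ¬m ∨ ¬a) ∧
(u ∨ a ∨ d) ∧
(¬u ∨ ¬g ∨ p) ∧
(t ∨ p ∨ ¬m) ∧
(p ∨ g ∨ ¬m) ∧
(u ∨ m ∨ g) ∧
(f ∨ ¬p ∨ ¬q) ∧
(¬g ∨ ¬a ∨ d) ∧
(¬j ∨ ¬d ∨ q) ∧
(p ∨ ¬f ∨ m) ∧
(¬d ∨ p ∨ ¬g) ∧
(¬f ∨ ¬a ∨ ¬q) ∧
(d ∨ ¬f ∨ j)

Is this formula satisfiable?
Yes

Yes, the formula is satisfiable.

One satisfying assignment is: u=True, q=False, g=True, t=False, j=True, p=True, f=False, m=False, d=False, a=False

Verification: With this assignment, all 40 clauses evaluate to true.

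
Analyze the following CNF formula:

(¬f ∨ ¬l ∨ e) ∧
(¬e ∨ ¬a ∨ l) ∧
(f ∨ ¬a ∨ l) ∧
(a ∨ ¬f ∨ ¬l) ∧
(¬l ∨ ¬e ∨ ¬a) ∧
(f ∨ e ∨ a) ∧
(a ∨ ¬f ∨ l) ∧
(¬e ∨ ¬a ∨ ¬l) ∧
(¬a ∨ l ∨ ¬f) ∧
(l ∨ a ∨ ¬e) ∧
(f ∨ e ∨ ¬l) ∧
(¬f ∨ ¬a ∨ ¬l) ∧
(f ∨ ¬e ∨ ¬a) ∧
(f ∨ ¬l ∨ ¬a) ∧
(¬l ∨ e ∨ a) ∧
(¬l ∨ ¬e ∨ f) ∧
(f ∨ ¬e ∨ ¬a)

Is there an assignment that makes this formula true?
No

No, the formula is not satisfiable.

No assignment of truth values to the variables can make all 17 clauses true simultaneously.

The formula is UNSAT (unsatisfiable).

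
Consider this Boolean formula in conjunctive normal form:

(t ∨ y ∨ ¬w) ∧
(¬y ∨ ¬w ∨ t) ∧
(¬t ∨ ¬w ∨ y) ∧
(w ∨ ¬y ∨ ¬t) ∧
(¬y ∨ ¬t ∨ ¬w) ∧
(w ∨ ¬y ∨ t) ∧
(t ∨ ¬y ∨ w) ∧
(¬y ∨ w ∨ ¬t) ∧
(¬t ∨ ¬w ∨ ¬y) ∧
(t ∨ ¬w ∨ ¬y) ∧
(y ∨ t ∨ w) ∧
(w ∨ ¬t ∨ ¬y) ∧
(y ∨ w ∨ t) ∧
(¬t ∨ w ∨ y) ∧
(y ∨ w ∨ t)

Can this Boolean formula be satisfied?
No

No, the formula is not satisfiable.

No assignment of truth values to the variables can make all 15 clauses true simultaneously.

The formula is UNSAT (unsatisfiable).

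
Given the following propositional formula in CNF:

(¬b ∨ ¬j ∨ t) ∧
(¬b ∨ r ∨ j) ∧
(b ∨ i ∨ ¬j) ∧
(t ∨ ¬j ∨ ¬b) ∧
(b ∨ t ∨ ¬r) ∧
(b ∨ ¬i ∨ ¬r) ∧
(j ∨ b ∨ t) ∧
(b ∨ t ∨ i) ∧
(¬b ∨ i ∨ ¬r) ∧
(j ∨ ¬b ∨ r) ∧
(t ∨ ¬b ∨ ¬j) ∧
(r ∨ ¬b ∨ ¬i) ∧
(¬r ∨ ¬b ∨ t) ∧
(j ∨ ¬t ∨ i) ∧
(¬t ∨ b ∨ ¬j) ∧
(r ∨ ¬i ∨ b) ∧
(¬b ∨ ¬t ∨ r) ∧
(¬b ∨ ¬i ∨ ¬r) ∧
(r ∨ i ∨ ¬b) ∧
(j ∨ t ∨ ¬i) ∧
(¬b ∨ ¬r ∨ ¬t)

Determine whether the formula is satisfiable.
No

No, the formula is not satisfiable.

No assignment of truth values to the variables can make all 21 clauses true simultaneously.

The formula is UNSAT (unsatisfiable).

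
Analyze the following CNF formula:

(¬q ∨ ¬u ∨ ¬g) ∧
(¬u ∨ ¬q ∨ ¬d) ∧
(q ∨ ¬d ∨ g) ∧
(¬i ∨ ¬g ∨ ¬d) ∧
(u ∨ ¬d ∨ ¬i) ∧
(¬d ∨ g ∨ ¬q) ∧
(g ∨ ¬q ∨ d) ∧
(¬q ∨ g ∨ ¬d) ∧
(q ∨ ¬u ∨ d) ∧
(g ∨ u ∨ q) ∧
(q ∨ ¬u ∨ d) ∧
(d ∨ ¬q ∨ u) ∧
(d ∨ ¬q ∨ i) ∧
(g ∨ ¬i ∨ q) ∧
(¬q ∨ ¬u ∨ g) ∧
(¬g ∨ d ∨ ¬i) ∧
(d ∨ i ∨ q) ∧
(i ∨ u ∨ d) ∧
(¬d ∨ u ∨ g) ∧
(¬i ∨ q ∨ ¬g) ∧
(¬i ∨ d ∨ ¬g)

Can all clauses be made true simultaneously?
Yes

Yes, the formula is satisfiable.

One satisfying assignment is: q=False, g=True, u=False, i=False, d=True

Verification: With this assignment, all 21 clauses evaluate to true.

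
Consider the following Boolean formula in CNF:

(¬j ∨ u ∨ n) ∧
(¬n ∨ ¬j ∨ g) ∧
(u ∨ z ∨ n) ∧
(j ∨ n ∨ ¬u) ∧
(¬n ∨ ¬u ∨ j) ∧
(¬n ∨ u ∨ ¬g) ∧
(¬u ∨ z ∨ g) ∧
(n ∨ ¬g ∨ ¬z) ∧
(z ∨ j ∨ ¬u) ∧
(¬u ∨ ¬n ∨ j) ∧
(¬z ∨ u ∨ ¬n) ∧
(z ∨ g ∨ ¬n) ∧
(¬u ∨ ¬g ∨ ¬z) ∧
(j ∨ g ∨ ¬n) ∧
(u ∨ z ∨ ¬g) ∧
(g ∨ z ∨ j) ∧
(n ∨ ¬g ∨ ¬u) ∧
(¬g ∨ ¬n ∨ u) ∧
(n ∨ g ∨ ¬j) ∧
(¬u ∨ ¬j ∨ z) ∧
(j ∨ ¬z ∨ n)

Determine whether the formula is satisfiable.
No

No, the formula is not satisfiable.

No assignment of truth values to the variables can make all 21 clauses true simultaneously.

The formula is UNSAT (unsatisfiable).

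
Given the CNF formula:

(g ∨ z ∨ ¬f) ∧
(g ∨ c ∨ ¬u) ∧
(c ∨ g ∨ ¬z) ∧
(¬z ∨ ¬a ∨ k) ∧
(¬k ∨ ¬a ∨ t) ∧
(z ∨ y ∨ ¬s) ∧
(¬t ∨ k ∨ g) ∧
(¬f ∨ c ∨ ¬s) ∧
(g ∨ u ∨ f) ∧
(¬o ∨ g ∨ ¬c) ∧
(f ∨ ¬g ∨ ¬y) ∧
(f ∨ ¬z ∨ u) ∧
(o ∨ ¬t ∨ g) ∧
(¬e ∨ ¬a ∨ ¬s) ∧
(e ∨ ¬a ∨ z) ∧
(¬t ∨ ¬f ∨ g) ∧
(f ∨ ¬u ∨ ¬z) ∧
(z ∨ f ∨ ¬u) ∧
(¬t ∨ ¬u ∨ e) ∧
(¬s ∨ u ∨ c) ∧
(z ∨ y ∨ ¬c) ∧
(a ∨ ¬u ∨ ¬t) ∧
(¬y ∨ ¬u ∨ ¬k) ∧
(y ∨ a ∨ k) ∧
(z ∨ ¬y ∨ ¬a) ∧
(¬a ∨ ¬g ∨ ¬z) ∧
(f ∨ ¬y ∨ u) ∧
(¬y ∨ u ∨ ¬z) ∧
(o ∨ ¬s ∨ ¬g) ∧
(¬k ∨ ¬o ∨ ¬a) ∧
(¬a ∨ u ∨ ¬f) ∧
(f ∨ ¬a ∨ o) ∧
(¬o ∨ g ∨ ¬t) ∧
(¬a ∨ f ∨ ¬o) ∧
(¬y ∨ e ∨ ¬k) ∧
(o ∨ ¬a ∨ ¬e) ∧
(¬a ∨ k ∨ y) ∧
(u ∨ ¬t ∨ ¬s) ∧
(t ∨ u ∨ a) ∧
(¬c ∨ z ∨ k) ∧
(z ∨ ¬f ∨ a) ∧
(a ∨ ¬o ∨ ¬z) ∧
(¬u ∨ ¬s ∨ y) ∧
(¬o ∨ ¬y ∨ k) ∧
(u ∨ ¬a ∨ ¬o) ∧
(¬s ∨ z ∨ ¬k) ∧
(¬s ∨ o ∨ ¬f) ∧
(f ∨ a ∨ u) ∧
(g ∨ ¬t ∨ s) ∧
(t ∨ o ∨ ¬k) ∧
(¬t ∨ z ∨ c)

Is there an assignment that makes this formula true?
Yes

Yes, the formula is satisfiable.

One satisfying assignment is: z=True, c=False, a=False, s=False, y=False, e=False, o=False, f=True, g=True, k=True, u=False, t=True

Verification: With this assignment, all 51 clauses evaluate to true.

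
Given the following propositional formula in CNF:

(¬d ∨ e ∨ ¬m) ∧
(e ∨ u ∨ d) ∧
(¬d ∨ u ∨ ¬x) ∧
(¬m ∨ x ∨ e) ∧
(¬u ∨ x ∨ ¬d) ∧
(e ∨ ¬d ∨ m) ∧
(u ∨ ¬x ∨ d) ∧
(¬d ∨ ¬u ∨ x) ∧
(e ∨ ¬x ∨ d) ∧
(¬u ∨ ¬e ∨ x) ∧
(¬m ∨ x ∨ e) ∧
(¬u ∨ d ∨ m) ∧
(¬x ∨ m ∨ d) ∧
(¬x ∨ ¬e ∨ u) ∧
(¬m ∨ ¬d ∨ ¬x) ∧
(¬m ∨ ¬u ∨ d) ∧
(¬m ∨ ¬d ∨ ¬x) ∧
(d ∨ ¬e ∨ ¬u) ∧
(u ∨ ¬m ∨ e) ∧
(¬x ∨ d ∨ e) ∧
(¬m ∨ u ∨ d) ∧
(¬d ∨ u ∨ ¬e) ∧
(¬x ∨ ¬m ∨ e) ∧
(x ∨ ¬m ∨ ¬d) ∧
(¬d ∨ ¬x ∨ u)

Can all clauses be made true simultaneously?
Yes

Yes, the formula is satisfiable.

One satisfying assignment is: e=True, x=False, u=False, m=False, d=False

Verification: With this assignment, all 25 clauses evaluate to true.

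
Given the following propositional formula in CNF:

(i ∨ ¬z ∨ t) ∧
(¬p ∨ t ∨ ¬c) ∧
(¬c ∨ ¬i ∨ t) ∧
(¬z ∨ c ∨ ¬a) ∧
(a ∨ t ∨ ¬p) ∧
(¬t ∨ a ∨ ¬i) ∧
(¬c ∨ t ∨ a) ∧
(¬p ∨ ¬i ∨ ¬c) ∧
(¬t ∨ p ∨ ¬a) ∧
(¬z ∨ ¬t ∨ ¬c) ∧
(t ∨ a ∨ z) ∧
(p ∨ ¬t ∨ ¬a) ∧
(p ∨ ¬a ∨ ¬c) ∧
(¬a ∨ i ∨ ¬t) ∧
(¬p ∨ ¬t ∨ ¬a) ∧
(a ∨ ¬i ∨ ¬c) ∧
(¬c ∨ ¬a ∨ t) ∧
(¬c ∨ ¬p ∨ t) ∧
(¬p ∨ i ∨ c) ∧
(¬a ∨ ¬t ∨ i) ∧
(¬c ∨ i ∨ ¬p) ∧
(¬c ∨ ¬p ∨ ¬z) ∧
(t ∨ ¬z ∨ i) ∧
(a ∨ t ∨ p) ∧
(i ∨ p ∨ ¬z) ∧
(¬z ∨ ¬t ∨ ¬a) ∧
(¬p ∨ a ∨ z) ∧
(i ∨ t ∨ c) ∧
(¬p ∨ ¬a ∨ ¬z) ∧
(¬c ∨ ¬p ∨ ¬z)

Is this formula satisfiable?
Yes

Yes, the formula is satisfiable.

One satisfying assignment is: c=False, t=True, a=False, i=False, z=False, p=False

Verification: With this assignment, all 30 clauses evaluate to true.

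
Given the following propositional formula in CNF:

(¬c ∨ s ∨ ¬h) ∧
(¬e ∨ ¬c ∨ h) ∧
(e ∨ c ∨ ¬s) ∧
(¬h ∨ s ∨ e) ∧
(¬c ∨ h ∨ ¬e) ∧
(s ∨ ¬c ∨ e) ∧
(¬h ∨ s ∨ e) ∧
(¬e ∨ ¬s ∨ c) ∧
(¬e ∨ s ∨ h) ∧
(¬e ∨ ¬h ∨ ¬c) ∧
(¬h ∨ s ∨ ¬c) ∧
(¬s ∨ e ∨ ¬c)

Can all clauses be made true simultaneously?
Yes

Yes, the formula is satisfiable.

One satisfying assignment is: c=False, s=False, e=False, h=False

Verification: With this assignment, all 12 clauses evaluate to true.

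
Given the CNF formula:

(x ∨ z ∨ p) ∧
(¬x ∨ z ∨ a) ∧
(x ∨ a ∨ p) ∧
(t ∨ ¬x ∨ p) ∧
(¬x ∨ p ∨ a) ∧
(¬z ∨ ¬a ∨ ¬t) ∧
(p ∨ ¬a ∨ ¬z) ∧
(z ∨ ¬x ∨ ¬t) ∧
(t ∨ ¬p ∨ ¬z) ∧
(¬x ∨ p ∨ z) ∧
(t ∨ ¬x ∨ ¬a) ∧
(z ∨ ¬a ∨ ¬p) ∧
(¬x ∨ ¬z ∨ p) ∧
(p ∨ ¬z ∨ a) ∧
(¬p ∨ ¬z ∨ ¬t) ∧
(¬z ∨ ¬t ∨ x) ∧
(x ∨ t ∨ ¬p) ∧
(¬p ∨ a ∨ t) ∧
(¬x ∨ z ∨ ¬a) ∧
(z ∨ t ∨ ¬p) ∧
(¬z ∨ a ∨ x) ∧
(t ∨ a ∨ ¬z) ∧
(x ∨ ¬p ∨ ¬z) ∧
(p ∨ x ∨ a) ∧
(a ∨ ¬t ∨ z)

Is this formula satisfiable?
No

No, the formula is not satisfiable.

No assignment of truth values to the variables can make all 25 clauses true simultaneously.

The formula is UNSAT (unsatisfiable).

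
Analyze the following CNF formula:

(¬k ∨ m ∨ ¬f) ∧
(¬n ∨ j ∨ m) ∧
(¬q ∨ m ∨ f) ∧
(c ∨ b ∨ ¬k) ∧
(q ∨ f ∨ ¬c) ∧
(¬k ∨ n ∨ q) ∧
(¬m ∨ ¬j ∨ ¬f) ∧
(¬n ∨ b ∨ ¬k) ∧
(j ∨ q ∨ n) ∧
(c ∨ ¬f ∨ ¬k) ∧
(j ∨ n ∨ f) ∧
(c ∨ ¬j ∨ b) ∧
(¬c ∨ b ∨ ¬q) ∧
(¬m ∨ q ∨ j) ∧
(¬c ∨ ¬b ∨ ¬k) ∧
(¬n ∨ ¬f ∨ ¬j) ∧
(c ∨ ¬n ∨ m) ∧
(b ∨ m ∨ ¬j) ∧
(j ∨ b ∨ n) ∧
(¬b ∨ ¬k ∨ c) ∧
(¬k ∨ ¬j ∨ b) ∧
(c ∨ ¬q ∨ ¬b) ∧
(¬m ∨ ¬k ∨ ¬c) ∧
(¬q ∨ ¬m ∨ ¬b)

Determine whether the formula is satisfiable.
Yes

Yes, the formula is satisfiable.

One satisfying assignment is: f=False, k=False, q=False, j=True, m=True, c=False, n=True, b=True

Verification: With this assignment, all 24 clauses evaluate to true.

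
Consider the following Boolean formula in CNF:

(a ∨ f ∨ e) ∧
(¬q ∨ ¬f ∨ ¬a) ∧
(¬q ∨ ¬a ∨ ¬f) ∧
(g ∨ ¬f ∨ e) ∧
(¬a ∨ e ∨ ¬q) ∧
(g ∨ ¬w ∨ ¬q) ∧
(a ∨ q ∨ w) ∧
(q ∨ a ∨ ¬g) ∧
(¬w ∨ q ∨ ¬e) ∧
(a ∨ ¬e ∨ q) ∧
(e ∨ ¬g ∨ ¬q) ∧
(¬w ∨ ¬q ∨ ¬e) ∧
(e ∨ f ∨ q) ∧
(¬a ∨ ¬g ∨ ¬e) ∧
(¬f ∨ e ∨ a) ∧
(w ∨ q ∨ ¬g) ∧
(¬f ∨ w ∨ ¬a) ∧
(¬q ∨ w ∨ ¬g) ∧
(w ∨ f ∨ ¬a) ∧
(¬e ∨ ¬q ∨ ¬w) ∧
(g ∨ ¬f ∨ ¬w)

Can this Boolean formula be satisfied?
Yes

Yes, the formula is satisfiable.

One satisfying assignment is: q=True, f=False, e=True, a=False, g=False, w=False

Verification: With this assignment, all 21 clauses evaluate to true.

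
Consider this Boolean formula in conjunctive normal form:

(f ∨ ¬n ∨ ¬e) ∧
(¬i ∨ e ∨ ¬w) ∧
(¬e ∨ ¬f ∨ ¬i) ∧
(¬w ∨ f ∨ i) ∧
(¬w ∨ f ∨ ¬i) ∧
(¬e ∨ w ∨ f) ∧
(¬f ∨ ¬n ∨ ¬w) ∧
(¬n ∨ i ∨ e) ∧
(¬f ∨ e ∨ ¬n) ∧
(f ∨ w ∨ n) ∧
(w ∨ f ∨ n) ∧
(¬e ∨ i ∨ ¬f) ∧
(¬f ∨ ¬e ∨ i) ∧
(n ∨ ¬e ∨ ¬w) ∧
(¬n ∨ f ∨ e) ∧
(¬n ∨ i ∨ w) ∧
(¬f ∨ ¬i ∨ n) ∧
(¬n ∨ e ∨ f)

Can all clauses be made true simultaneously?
Yes

Yes, the formula is satisfiable.

One satisfying assignment is: e=False, i=False, w=False, f=True, n=False

Verification: With this assignment, all 18 clauses evaluate to true.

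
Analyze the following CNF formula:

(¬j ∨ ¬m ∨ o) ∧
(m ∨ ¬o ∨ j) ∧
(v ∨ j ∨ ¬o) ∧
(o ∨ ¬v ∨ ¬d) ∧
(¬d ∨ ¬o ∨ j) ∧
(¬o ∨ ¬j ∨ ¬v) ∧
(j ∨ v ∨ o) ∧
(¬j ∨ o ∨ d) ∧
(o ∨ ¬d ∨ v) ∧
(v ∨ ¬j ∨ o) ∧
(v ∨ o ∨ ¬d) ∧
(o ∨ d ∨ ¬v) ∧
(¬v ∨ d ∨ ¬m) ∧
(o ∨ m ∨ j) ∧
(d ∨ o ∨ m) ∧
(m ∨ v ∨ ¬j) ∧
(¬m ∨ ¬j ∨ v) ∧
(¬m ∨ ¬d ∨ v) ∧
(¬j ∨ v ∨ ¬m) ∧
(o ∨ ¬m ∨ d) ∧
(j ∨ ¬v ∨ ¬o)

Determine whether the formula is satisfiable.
No

No, the formula is not satisfiable.

No assignment of truth values to the variables can make all 21 clauses true simultaneously.

The formula is UNSAT (unsatisfiable).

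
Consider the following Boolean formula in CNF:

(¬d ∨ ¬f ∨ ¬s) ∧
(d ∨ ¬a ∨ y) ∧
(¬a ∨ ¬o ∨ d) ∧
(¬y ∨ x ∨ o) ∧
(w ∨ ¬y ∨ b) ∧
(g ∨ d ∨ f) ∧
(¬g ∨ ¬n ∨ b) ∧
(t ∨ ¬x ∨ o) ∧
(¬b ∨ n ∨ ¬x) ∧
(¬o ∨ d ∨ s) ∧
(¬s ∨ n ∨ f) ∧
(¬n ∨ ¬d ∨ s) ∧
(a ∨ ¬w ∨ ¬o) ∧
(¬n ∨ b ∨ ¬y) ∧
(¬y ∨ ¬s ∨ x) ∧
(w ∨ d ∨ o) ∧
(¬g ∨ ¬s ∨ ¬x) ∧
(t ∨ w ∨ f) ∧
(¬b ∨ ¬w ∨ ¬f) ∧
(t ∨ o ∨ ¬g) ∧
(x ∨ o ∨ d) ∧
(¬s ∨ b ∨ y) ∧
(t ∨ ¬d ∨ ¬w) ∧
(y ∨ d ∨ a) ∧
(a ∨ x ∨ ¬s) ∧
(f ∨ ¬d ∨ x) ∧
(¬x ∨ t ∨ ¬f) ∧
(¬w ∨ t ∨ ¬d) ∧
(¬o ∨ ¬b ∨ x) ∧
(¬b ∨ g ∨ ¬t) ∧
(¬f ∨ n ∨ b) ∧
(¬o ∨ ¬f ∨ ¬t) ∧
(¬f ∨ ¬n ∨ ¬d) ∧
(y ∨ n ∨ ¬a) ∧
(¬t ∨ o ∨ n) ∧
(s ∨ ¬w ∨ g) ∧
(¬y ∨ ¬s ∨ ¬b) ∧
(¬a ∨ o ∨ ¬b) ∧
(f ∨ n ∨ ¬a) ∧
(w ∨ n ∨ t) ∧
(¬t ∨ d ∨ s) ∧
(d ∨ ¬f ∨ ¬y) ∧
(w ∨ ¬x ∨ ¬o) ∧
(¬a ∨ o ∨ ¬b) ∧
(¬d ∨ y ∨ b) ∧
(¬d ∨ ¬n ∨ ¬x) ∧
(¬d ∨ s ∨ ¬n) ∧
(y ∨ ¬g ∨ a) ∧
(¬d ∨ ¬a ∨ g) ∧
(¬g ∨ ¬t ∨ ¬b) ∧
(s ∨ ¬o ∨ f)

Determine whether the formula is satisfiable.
No

No, the formula is not satisfiable.

No assignment of truth values to the variables can make all 51 clauses true simultaneously.

The formula is UNSAT (unsatisfiable).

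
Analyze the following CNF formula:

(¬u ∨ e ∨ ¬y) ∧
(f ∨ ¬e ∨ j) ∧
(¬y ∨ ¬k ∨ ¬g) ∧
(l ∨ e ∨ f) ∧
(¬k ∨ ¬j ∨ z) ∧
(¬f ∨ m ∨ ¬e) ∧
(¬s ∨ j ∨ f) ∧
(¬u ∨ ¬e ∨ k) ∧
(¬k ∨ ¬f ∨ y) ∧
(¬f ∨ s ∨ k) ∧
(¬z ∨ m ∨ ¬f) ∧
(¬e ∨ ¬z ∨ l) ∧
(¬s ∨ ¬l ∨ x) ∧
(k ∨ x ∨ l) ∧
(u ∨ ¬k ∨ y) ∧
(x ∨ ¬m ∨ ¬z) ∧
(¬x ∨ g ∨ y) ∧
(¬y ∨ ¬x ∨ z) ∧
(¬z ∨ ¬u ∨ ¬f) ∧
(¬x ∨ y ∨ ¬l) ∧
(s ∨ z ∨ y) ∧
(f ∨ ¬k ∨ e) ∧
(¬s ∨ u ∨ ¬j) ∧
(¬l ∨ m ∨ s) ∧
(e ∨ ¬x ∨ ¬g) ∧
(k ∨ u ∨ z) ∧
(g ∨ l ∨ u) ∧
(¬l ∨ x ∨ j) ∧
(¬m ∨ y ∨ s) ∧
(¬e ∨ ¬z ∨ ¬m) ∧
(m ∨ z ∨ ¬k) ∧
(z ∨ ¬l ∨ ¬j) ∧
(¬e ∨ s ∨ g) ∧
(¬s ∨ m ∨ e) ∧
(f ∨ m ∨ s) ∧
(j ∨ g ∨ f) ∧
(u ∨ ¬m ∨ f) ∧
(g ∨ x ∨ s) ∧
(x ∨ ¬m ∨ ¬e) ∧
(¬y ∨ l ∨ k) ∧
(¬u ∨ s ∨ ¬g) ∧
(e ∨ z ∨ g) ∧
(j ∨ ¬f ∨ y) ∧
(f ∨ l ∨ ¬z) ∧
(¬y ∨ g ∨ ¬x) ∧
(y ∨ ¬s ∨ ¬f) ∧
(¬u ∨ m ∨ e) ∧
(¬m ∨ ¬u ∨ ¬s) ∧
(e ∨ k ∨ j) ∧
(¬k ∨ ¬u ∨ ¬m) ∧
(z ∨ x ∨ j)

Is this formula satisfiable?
No

No, the formula is not satisfiable.

No assignment of truth values to the variables can make all 51 clauses true simultaneously.

The formula is UNSAT (unsatisfiable).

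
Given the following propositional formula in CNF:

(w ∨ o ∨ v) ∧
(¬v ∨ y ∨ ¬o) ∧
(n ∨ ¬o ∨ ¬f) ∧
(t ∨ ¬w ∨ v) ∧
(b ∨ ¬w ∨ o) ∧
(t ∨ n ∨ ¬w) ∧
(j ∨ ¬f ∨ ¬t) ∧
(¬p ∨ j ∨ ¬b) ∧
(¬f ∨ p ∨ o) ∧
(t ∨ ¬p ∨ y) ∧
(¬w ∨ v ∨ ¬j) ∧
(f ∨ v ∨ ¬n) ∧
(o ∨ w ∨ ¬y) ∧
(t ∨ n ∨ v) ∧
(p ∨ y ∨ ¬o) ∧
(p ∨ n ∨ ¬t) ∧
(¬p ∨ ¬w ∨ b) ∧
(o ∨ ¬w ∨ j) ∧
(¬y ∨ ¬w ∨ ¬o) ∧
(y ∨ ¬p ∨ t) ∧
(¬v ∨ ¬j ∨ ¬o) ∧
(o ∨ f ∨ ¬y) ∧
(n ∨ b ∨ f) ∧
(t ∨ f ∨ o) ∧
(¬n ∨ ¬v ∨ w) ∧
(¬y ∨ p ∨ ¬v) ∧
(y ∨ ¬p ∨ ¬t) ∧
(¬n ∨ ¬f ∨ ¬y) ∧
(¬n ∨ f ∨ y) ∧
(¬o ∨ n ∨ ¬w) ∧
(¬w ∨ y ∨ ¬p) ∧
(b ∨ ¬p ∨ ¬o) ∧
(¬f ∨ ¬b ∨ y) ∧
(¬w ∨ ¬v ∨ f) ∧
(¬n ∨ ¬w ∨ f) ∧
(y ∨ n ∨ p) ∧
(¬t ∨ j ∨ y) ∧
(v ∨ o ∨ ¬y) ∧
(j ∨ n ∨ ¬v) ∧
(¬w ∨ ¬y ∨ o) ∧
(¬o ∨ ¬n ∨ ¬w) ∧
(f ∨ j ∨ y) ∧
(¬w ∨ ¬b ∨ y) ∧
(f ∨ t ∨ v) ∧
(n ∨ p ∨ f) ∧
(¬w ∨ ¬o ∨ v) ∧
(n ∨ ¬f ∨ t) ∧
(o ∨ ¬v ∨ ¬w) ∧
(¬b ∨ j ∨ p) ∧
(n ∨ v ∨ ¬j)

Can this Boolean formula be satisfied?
No

No, the formula is not satisfiable.

No assignment of truth values to the variables can make all 50 clauses true simultaneously.

The formula is UNSAT (unsatisfiable).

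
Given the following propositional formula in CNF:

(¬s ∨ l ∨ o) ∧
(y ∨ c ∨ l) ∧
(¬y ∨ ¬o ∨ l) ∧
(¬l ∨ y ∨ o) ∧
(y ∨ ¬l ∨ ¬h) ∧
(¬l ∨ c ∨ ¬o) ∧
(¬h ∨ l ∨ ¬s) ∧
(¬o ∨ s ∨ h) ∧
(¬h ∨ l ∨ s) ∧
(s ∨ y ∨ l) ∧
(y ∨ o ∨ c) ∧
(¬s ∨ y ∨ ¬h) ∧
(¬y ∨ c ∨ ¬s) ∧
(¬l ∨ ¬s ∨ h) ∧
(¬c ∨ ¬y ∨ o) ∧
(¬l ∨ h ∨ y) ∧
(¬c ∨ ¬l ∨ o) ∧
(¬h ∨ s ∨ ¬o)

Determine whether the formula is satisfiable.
Yes

Yes, the formula is satisfiable.

One satisfying assignment is: s=False, l=False, c=False, o=False, y=True, h=False

Verification: With this assignment, all 18 clauses evaluate to true.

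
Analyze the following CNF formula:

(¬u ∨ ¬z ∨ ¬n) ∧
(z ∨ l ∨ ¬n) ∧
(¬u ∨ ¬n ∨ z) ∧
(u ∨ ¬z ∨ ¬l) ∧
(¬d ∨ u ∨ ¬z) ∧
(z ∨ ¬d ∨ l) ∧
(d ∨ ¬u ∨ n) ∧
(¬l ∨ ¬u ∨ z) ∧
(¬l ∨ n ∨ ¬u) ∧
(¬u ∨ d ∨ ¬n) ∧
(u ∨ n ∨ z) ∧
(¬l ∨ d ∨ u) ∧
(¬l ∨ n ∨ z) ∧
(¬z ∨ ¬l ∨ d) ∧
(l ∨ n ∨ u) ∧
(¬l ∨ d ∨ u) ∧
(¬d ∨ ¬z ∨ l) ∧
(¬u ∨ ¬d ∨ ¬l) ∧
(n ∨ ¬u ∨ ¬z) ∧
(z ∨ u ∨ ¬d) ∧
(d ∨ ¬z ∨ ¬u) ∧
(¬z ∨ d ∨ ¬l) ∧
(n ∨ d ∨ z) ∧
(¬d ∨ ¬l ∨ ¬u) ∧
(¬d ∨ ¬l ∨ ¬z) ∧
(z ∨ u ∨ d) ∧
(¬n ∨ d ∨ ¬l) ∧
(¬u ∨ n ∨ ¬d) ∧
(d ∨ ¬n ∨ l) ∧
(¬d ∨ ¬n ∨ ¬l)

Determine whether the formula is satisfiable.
No

No, the formula is not satisfiable.

No assignment of truth values to the variables can make all 30 clauses true simultaneously.

The formula is UNSAT (unsatisfiable).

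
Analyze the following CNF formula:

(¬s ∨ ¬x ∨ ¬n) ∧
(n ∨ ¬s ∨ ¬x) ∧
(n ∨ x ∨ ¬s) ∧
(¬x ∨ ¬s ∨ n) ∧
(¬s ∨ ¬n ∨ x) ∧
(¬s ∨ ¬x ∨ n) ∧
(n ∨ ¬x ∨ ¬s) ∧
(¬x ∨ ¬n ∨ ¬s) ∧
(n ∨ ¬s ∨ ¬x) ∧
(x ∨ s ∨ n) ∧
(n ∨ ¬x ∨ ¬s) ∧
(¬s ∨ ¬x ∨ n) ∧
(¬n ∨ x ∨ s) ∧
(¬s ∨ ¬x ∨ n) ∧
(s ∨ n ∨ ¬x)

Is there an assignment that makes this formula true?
Yes

Yes, the formula is satisfiable.

One satisfying assignment is: s=False, n=True, x=True

Verification: With this assignment, all 15 clauses evaluate to true.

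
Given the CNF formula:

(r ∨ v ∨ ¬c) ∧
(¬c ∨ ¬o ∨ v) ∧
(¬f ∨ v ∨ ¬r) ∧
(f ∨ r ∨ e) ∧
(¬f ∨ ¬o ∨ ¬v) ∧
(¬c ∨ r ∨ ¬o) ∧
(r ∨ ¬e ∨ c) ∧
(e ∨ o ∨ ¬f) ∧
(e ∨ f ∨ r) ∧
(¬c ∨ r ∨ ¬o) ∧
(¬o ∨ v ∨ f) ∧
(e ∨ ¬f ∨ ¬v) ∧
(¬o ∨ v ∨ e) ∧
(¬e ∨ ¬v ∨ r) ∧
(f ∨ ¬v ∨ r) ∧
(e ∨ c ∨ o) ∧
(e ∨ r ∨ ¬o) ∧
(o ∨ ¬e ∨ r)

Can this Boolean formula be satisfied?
Yes

Yes, the formula is satisfiable.

One satisfying assignment is: f=False, o=False, v=False, r=True, e=False, c=True

Verification: With this assignment, all 18 clauses evaluate to true.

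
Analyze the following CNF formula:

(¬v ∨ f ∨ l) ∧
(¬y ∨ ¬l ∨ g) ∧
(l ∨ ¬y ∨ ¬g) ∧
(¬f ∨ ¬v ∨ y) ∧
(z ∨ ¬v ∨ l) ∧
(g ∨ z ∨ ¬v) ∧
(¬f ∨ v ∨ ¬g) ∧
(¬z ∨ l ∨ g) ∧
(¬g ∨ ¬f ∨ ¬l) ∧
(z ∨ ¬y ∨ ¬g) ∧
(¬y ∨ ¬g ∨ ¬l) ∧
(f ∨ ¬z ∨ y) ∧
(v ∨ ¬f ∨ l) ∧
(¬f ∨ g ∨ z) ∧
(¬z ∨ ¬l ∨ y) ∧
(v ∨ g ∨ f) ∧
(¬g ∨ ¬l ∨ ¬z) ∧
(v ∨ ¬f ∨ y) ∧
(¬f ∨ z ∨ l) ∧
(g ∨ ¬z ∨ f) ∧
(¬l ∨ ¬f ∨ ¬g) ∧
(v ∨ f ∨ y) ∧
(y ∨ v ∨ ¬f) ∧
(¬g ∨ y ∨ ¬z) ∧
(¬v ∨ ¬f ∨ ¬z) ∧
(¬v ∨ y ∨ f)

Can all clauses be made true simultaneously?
No

No, the formula is not satisfiable.

No assignment of truth values to the variables can make all 26 clauses true simultaneously.

The formula is UNSAT (unsatisfiable).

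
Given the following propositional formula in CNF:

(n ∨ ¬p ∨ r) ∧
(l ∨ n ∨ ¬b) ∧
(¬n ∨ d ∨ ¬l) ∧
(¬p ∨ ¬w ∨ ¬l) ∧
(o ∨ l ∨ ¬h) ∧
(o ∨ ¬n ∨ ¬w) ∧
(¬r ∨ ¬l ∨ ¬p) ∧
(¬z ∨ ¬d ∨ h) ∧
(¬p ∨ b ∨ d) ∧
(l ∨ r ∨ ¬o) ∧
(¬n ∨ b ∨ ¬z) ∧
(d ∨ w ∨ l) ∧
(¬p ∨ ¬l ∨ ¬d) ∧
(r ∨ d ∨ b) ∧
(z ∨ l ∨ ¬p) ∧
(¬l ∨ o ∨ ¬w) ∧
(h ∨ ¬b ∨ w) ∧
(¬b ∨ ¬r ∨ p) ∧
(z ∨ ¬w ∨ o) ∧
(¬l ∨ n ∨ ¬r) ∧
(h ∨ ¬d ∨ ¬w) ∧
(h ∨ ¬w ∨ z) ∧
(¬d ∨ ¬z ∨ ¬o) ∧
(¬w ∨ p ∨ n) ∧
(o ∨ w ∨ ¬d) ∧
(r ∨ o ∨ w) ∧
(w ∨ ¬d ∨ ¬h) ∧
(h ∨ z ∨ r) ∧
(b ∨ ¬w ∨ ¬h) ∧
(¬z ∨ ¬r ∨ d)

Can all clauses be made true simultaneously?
Yes

Yes, the formula is satisfiable.

One satisfying assignment is: p=False, r=True, d=True, l=False, h=False, n=True, z=False, o=True, w=False, b=False

Verification: With this assignment, all 30 clauses evaluate to true.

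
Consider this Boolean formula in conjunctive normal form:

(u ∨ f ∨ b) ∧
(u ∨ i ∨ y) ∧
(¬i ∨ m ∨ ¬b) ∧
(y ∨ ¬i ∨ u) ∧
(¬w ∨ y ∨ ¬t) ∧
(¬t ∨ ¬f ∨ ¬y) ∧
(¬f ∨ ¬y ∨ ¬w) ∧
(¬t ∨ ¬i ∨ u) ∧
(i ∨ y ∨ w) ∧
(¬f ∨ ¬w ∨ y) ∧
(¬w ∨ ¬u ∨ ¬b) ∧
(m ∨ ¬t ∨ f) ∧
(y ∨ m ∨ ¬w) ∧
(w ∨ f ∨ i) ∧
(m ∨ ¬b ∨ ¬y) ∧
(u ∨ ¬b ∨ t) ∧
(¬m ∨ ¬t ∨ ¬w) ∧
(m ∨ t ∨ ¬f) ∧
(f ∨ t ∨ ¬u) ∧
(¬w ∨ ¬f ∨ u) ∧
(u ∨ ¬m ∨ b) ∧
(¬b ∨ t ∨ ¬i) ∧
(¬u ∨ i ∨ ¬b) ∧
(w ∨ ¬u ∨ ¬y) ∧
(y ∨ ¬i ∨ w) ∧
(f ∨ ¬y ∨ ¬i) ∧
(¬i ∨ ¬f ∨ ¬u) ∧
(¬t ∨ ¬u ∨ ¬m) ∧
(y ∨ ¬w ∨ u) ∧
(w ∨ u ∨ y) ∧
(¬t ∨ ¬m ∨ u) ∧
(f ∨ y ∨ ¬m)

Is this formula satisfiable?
No

No, the formula is not satisfiable.

No assignment of truth values to the variables can make all 32 clauses true simultaneously.

The formula is UNSAT (unsatisfiable).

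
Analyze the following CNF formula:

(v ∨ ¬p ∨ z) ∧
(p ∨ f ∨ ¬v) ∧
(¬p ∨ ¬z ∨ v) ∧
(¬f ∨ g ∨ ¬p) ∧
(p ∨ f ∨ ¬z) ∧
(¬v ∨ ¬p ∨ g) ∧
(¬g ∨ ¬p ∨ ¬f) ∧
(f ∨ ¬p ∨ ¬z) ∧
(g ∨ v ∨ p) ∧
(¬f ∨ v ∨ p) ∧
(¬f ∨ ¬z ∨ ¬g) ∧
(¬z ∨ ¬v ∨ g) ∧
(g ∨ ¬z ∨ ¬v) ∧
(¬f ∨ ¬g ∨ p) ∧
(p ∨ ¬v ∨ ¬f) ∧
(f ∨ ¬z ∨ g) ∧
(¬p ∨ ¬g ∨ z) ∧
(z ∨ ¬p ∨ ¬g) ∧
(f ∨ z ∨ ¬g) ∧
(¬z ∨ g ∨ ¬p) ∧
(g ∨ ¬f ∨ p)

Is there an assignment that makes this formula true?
No

No, the formula is not satisfiable.

No assignment of truth values to the variables can make all 21 clauses true simultaneously.

The formula is UNSAT (unsatisfiable).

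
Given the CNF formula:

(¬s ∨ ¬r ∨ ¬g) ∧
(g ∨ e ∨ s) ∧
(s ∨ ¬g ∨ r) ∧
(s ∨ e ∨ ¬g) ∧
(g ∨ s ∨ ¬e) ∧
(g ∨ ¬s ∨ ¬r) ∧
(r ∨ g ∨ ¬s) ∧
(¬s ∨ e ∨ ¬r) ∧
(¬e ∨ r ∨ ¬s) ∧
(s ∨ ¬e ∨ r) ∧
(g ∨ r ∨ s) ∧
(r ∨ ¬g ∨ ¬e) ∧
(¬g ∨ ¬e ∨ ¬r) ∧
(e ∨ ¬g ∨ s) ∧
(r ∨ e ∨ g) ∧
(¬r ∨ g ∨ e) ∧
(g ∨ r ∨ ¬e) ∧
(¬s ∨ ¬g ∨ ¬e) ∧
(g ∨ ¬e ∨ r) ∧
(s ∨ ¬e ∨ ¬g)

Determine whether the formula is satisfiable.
Yes

Yes, the formula is satisfiable.

One satisfying assignment is: g=True, s=True, e=False, r=False

Verification: With this assignment, all 20 clauses evaluate to true.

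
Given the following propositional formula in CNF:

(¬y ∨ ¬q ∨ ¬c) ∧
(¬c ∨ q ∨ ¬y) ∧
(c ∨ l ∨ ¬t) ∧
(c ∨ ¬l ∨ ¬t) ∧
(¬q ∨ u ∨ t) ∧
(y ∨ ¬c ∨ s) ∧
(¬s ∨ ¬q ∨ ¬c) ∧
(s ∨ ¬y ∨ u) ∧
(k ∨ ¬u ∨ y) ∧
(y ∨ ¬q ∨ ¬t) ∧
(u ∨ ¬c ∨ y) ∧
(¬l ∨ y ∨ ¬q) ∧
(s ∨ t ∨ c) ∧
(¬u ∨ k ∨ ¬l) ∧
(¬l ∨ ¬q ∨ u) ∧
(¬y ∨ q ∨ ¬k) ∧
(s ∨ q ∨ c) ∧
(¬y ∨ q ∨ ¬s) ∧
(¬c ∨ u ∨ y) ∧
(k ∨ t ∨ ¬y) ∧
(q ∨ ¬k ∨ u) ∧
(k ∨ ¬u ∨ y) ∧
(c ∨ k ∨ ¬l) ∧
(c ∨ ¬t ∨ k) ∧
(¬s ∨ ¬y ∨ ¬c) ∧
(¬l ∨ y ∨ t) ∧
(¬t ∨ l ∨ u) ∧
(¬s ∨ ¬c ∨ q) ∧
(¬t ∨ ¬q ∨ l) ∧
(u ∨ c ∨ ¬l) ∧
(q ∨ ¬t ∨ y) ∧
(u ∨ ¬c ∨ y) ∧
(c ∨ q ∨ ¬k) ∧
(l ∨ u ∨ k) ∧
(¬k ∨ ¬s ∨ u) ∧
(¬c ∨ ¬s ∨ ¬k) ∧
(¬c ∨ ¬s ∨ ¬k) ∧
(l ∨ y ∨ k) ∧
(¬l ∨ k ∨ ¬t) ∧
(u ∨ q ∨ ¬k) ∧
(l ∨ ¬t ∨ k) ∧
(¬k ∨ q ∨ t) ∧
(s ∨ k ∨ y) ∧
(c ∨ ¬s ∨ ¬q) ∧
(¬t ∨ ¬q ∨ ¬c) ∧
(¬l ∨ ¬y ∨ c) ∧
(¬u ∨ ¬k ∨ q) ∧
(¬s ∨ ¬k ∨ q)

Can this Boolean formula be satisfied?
No

No, the formula is not satisfiable.

No assignment of truth values to the variables can make all 48 clauses true simultaneously.

The formula is UNSAT (unsatisfiable).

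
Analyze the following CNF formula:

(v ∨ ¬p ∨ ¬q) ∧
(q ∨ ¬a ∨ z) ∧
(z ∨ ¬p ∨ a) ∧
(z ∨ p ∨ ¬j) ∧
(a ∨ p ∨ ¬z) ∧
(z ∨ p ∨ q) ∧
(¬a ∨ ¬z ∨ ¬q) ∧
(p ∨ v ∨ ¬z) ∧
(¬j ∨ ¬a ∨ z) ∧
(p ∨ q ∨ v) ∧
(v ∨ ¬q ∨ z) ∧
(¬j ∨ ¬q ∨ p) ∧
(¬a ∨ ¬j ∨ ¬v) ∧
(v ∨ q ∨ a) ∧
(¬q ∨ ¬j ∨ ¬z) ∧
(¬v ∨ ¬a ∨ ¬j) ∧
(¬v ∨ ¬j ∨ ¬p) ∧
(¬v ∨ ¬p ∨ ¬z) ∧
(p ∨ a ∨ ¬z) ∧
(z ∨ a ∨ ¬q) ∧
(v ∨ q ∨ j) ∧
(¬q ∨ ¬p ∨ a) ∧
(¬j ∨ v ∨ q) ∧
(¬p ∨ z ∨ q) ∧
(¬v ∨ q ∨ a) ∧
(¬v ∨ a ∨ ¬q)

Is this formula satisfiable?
Yes

Yes, the formula is satisfiable.

One satisfying assignment is: a=True, v=True, q=True, z=False, p=False, j=False

Verification: With this assignment, all 26 clauses evaluate to true.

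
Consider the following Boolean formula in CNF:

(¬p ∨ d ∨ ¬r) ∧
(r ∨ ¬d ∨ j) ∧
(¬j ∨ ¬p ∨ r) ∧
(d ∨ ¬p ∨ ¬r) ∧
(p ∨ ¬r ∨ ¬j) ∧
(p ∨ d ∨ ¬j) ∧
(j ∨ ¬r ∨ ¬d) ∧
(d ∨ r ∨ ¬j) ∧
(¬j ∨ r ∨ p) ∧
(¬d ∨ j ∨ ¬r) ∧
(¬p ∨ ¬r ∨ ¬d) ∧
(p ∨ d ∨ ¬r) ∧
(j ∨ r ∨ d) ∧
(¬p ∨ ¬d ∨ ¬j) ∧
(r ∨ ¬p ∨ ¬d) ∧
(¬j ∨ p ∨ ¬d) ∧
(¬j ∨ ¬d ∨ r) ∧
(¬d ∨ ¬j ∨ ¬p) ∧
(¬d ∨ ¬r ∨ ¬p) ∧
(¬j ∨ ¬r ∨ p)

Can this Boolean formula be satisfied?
No

No, the formula is not satisfiable.

No assignment of truth values to the variables can make all 20 clauses true simultaneously.

The formula is UNSAT (unsatisfiable).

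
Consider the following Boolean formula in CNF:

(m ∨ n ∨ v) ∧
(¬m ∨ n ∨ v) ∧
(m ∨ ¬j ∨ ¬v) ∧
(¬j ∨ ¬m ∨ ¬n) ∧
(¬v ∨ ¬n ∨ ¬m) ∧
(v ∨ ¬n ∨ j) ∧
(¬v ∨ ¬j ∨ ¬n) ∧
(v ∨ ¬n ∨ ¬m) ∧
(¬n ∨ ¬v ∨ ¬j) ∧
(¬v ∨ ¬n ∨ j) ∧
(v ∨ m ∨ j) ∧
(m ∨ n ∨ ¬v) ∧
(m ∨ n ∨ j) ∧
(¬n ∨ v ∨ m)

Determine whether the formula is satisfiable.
Yes

Yes, the formula is satisfiable.

One satisfying assignment is: n=False, v=True, m=True, j=False

Verification: With this assignment, all 14 clauses evaluate to true.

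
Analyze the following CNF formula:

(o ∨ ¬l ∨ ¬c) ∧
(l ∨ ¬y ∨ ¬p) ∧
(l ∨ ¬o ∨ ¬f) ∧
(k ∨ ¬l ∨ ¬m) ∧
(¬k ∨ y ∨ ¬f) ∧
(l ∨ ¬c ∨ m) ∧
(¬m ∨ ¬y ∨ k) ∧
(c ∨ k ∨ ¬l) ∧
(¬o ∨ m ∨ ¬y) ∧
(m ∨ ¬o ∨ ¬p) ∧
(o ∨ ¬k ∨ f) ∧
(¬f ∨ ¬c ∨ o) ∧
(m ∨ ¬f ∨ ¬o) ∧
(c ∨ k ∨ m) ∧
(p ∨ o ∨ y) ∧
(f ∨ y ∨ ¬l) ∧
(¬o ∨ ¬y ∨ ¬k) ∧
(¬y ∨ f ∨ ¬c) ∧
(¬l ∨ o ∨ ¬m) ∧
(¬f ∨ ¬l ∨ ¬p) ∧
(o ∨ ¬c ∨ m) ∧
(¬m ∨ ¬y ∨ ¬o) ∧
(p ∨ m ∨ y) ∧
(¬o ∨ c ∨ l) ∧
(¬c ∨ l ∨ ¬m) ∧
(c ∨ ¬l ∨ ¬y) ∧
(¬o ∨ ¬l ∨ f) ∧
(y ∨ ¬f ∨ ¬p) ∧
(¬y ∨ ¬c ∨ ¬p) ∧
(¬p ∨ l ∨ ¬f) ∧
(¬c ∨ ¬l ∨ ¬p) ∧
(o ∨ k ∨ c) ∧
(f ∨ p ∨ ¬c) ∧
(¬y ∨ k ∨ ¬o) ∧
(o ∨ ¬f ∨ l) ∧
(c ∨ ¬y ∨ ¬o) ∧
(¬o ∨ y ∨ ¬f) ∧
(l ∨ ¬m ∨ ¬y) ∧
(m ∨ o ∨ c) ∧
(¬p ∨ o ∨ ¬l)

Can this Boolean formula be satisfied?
No

No, the formula is not satisfiable.

No assignment of truth values to the variables can make all 40 clauses true simultaneously.

The formula is UNSAT (unsatisfiable).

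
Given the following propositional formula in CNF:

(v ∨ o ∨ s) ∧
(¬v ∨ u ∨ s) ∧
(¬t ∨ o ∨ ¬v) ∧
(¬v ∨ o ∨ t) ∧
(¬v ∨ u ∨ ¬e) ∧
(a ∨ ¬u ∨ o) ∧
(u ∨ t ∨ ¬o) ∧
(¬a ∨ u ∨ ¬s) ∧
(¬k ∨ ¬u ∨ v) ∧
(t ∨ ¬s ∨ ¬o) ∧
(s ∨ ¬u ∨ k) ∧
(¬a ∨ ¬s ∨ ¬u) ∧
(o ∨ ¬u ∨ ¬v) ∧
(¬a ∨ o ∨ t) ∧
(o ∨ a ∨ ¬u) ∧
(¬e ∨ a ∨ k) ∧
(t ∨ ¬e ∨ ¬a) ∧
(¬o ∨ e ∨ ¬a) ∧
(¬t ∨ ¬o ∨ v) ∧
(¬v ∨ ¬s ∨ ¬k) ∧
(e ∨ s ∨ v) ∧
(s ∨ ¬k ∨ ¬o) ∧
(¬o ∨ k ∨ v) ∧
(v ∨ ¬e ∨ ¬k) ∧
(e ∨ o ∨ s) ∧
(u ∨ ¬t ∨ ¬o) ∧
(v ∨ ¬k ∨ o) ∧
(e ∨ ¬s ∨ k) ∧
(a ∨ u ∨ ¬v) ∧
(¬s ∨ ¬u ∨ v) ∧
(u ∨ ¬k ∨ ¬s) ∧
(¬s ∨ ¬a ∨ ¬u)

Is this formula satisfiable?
No

No, the formula is not satisfiable.

No assignment of truth values to the variables can make all 32 clauses true simultaneously.

The formula is UNSAT (unsatisfiable).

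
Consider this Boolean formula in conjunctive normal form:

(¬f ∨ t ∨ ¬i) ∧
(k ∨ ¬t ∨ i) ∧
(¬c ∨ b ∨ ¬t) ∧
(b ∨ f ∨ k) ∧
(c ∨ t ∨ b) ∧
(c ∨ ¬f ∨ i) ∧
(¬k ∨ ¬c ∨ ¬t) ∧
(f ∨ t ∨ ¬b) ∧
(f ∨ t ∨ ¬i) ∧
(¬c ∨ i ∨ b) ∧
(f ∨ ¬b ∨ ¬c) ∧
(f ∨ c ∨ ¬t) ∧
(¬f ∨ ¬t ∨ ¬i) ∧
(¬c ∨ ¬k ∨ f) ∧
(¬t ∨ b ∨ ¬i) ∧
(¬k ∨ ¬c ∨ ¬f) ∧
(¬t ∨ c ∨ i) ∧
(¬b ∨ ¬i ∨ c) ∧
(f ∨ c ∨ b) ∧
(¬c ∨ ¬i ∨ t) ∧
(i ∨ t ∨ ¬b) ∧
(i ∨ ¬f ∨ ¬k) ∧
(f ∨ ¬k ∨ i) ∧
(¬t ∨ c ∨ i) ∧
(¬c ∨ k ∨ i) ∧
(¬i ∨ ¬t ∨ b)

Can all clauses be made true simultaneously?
No

No, the formula is not satisfiable.

No assignment of truth values to the variables can make all 26 clauses true simultaneously.

The formula is UNSAT (unsatisfiable).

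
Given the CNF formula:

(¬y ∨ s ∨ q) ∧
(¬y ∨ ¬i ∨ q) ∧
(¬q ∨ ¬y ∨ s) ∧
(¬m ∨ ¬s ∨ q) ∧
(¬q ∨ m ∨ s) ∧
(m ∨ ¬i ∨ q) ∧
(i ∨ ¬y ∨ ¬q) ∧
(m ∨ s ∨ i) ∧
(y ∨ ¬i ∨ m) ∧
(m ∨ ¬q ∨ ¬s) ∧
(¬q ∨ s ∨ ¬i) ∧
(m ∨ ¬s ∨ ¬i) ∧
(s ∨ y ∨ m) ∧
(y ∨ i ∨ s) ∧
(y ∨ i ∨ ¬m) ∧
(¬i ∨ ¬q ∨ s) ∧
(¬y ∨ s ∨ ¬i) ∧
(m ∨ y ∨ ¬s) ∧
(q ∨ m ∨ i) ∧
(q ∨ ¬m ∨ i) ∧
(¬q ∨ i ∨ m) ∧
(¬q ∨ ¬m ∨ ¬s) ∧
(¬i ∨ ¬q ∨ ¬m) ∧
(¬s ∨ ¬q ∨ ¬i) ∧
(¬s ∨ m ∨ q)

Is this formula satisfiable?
Yes

Yes, the formula is satisfiable.

One satisfying assignment is: y=False, s=False, m=True, i=True, q=False

Verification: With this assignment, all 25 clauses evaluate to true.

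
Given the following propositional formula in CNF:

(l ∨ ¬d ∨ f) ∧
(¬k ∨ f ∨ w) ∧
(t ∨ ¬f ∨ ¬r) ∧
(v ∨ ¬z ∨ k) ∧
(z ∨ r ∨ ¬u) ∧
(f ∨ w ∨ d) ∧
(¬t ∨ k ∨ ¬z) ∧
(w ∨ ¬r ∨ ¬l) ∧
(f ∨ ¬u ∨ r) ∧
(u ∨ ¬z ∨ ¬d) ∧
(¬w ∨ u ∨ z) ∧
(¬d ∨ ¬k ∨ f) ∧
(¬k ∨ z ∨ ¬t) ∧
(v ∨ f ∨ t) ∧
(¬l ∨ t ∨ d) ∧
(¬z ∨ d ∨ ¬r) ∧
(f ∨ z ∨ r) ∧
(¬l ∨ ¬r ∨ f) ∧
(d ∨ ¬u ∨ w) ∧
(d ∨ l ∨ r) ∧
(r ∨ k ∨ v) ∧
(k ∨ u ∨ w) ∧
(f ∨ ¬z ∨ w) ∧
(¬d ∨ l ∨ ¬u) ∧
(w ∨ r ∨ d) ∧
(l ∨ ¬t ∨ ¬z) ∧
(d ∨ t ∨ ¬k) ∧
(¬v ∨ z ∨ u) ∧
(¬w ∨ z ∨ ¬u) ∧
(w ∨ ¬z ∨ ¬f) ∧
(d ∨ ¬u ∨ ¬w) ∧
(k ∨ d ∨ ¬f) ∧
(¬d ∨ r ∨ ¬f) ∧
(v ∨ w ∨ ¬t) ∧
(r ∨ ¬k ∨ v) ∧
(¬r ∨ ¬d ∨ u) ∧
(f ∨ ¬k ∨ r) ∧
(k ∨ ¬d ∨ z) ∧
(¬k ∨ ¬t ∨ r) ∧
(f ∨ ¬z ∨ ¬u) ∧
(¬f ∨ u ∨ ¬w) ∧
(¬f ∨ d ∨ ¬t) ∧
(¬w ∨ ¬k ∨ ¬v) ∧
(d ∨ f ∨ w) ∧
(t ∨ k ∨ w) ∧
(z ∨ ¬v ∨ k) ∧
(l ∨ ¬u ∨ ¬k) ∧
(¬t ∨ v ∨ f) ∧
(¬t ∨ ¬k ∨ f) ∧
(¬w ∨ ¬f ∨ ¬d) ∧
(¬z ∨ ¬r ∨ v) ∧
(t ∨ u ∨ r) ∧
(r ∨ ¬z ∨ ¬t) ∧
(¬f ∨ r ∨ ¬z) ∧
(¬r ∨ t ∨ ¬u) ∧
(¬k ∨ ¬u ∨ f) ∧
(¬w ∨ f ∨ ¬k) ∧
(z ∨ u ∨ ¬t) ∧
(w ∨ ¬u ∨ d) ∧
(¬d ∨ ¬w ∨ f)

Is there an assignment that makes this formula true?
No

No, the formula is not satisfiable.

No assignment of truth values to the variables can make all 60 clauses true simultaneously.

The formula is UNSAT (unsatisfiable).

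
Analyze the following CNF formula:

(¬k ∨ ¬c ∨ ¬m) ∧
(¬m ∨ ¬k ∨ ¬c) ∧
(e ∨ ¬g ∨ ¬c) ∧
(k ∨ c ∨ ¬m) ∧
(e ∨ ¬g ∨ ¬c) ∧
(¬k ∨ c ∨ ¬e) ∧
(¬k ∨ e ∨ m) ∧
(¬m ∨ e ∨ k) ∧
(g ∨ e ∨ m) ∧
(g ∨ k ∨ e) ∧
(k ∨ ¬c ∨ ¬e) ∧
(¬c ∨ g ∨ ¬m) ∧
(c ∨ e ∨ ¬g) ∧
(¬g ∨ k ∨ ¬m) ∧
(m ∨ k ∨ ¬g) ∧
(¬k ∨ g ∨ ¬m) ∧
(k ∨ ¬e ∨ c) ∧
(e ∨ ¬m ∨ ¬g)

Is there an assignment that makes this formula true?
Yes

Yes, the formula is satisfiable.

One satisfying assignment is: e=True, c=True, m=False, g=False, k=True

Verification: With this assignment, all 18 clauses evaluate to true.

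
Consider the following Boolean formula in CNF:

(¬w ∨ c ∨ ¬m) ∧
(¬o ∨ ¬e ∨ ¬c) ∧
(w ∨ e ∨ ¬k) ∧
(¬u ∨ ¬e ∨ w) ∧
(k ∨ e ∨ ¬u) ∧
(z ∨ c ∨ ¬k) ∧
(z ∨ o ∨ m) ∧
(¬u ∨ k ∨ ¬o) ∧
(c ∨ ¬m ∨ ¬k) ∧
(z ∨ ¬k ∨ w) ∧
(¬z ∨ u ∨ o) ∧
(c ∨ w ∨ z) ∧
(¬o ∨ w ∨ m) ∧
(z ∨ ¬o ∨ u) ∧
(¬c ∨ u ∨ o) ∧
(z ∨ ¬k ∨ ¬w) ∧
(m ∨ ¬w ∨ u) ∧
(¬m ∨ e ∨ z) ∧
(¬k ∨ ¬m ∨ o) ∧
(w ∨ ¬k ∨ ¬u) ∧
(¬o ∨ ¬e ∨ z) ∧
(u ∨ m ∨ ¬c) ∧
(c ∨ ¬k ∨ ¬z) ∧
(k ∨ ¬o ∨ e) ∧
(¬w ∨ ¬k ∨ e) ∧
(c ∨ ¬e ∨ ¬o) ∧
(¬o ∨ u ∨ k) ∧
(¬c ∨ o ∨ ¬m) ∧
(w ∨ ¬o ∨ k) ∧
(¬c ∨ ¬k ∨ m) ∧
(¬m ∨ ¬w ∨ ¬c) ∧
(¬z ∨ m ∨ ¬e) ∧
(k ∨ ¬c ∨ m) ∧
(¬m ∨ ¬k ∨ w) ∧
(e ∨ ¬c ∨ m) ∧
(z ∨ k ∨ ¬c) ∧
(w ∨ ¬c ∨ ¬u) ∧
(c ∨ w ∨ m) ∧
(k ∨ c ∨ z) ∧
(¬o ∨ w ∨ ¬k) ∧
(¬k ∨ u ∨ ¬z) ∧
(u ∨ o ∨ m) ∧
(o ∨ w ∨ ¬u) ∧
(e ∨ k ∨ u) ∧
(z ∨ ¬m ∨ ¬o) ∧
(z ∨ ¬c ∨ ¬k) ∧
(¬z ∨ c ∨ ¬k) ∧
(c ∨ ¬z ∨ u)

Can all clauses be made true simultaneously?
No

No, the formula is not satisfiable.

No assignment of truth values to the variables can make all 48 clauses true simultaneously.

The formula is UNSAT (unsatisfiable).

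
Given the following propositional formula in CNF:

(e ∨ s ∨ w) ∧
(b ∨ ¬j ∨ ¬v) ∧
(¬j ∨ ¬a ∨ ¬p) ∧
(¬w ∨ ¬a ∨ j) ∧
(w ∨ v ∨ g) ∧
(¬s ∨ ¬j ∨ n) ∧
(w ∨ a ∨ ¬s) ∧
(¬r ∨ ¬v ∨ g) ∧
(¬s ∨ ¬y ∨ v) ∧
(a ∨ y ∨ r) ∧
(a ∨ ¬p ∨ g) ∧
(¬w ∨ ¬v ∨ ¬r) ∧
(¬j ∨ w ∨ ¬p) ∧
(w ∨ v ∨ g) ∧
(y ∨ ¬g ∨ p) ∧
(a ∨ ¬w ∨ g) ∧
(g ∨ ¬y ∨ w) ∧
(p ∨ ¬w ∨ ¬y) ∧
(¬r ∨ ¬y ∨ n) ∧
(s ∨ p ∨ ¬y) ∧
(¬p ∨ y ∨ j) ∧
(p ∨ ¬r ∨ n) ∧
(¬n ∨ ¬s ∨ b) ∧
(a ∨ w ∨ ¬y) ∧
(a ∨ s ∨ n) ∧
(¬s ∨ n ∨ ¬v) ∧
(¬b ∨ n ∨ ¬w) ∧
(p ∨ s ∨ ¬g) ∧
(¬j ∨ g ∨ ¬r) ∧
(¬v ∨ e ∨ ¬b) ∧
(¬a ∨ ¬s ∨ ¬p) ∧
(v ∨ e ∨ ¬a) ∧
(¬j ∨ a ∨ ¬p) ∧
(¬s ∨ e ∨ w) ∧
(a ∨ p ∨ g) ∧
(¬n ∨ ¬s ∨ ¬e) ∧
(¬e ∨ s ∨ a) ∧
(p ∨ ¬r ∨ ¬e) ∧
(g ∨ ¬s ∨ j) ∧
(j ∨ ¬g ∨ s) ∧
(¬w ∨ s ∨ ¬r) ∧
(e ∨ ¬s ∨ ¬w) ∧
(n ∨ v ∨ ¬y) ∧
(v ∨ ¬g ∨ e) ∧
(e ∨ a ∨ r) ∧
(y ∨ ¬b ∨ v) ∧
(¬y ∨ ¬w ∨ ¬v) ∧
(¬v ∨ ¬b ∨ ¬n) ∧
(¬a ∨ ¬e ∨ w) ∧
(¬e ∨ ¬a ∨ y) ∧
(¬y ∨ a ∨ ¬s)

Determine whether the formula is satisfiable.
No

No, the formula is not satisfiable.

No assignment of truth values to the variables can make all 51 clauses true simultaneously.

The formula is UNSAT (unsatisfiable).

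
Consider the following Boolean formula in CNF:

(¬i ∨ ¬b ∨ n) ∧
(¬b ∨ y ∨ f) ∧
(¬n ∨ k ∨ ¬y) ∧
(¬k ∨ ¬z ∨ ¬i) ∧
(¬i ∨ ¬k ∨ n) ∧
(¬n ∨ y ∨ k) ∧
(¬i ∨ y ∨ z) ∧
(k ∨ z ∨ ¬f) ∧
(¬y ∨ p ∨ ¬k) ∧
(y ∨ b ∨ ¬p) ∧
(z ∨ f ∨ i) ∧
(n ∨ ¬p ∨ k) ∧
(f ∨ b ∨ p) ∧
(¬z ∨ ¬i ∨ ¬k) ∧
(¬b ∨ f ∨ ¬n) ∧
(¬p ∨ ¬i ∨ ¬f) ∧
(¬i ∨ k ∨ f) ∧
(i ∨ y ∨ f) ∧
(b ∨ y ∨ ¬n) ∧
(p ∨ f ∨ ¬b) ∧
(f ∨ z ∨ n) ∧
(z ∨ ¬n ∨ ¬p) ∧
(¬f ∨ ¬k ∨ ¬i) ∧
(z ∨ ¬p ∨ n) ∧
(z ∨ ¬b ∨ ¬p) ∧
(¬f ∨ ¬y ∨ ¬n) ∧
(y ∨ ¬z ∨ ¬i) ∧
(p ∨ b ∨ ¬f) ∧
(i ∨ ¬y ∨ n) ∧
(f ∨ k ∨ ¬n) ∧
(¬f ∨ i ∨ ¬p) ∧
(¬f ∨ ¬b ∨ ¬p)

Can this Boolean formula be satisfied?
Yes

Yes, the formula is satisfiable.

One satisfying assignment is: y=False, k=False, i=False, b=True, n=False, z=True, f=True, p=False

Verification: With this assignment, all 32 clauses evaluate to true.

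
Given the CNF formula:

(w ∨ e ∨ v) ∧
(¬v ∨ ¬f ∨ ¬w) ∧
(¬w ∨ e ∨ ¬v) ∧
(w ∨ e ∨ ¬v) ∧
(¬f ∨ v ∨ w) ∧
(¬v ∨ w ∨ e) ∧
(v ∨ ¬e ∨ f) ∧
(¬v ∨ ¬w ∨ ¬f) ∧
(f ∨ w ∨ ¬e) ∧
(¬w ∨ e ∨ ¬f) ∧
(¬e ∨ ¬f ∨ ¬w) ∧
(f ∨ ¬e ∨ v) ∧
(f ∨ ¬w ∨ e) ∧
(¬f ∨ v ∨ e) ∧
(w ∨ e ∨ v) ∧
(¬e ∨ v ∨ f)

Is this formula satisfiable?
Yes

Yes, the formula is satisfiable.

One satisfying assignment is: v=True, f=False, e=True, w=True

Verification: With this assignment, all 16 clauses evaluate to true.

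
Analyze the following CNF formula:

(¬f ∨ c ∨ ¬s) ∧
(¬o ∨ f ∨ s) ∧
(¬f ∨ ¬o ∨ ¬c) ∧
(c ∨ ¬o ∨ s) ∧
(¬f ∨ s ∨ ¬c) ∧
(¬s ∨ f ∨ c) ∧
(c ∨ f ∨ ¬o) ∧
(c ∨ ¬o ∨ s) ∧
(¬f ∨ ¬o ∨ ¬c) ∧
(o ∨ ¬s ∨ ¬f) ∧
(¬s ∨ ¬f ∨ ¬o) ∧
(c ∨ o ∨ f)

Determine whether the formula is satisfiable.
Yes

Yes, the formula is satisfiable.

One satisfying assignment is: f=False, o=False, c=True, s=False

Verification: With this assignment, all 12 clauses evaluate to true.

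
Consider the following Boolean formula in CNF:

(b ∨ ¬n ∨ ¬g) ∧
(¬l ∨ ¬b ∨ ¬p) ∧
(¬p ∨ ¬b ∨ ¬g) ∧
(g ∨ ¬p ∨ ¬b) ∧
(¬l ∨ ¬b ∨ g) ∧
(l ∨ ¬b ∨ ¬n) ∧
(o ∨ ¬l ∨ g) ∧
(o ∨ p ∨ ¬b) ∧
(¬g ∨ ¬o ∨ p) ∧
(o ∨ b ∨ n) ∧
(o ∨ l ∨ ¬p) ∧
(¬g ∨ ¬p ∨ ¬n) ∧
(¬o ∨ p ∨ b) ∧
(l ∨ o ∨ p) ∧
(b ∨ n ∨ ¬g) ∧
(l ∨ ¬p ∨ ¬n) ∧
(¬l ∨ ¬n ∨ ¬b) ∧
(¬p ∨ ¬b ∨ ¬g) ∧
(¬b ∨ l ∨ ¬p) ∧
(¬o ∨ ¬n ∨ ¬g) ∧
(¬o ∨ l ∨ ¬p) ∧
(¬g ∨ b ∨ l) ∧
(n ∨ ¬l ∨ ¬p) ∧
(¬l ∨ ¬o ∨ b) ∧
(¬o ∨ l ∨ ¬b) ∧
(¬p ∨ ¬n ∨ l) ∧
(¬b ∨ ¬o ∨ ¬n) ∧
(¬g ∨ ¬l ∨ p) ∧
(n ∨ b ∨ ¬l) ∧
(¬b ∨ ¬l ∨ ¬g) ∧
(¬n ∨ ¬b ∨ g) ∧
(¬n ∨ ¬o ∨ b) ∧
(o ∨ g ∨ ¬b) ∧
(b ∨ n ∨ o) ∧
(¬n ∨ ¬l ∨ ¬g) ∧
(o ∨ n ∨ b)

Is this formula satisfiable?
No

No, the formula is not satisfiable.

No assignment of truth values to the variables can make all 36 clauses true simultaneously.

The formula is UNSAT (unsatisfiable).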